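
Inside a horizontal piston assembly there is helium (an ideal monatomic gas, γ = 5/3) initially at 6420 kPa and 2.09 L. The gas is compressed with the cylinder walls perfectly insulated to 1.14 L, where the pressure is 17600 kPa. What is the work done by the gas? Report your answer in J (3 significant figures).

W ≈ -9970 J

Adiabatic: W = (P₁V₁ − P₂V₂)/(γ − 1) with γ = 5/3.
P₁V₁ = 13418 J, P₂V₂ = 20064 J.
W = (13418 − 20064) / 0.6667 = -9969 J.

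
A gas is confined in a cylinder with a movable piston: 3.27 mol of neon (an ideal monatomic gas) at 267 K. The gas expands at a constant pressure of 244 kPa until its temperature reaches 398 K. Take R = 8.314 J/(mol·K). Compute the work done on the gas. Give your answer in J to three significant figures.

W ≈ -3560 J

Isobaric: W = P ΔV = nR ΔT.
W = (3.27)(8.314)(398 − 267) = 3561 J.
Work on gas = −W_by = -3561 J.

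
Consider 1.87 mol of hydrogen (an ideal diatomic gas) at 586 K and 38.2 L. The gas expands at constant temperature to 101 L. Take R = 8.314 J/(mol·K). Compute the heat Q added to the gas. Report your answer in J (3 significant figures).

Q ≈ 8860 J

Isothermal ⇒ ΔU = 0, so Q = W = nRT ln(V₂/V₁).
Q = (1.87)(8.314)(586) ln(101/38.2) = 9111 × 0.9723 = 8858 J.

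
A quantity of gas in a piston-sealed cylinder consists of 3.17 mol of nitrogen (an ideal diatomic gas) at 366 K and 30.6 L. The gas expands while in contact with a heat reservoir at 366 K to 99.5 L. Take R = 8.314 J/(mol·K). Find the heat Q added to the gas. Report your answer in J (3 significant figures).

Isothermal ⇒ ΔU = 0, so Q = W = nRT ln(V₂/V₁).
Q = (3.17)(8.314)(366) ln(99.5/30.6) = 9646 × 1.179 = 11374 J.

Q ≈ 11400 J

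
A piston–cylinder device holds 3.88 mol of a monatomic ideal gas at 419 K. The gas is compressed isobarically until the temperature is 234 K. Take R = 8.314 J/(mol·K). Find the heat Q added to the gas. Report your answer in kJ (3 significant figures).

Isobaric: W = nRΔT = (3.88)(8.314)(-185) = -5968 J.
ΔU = nCᵥΔT with Cᵥ = 3R/2: ΔU = (3.88)(12.47)(-185) = -8952 J.
Q = ΔU + W = -8952 − 5968 = -14919 J.

Q ≈ -14.9 kJ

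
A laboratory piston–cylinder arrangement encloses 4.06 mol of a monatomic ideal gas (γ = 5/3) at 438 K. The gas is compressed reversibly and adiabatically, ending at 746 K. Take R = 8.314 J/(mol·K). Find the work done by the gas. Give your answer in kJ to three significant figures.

Adiabatic ⇒ Q = 0, so W_by = −ΔU = nCᵥ(T₁ − T₂).
Cᵥ = 3R/2 = 12.47 J/(mol·K).
W = (4.06)(12.47)(438 − 746) = -15595 J.

W ≈ -15.6 kJ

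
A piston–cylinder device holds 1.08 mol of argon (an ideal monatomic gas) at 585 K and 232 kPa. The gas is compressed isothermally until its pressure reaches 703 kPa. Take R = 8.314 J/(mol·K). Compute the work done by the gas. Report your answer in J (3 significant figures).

Isothermal process: W = nRT ln(V₂/V₁) = nRT ln(P₁/P₂).
W = (1.08)(8.314)(585) × ln(232/703)
  = 5253 × ln(0.33) = 5253 × -1.109
W_by_gas = -5823 J.

W ≈ -5820 J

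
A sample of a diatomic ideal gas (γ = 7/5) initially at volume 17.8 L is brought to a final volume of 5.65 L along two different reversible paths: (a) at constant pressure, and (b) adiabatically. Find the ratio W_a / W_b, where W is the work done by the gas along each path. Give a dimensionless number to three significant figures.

Path (a) isobaric: W = P₁(V₂ − V₁) → W_a/(P₁V₁) = -0.6826.
Path (b) adiabatic: W = P₁V₁(1 − (V₁/V₂)^(γ−1))/(γ−1) → W_b/(P₁V₁) = -1.456.
W_a / W_b = -0.6826 / -1.456 = 0.4687.

W_a / W_b ≈ 0.469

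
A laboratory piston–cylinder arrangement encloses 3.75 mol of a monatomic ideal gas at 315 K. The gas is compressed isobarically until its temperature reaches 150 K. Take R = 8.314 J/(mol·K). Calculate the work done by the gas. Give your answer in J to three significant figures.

Isobaric: W = P ΔV = nR ΔT.
W = (3.75)(8.314)(150 − 315) = -5144 J.

W ≈ -5140 J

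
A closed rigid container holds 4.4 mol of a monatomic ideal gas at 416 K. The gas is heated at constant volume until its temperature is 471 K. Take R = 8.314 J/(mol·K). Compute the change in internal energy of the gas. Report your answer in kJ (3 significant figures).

Constant volume ⇒ W = 0, so Q = ΔU = nCᵥΔT with Cᵥ = 3R/2 = 12.47 J/(mol·K).
ΔU = (4.4)(12.47)(471 − 416) = 3018 J.

ΔU ≈ 3.02 kJ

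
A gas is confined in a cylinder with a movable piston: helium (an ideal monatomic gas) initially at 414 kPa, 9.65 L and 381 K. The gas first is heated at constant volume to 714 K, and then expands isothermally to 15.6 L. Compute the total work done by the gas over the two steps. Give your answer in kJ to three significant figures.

W_total ≈ 3.60 kJ

Step 1 (isochoric): W = 0 (constant volume).
After step 1: P = 775.8 kPa (V unchanged).
Step 2 (isothermal): W = P₁V₁ ln(V₂/V₁) = (7487) ln(15.6/9.65) = 3596 J.
W_total = 0 + 3596 = 3596 J.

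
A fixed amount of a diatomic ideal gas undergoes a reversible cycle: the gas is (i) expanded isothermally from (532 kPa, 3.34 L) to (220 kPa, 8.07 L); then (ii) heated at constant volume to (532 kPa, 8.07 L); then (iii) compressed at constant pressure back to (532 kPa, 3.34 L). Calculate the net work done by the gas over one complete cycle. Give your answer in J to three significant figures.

Leg (i): W = PᵢVᵢ ln(V_f/Vᵢ) = (1777) ln(8.07/3.34) = 1568 J.
Leg (ii): W = 0.
Leg (iii): W = PΔV = (532)(3.34 − 8.07) = -2516 J.
W_net = 1568 − 2516 = -948.8 J.

W_net ≈ -949 J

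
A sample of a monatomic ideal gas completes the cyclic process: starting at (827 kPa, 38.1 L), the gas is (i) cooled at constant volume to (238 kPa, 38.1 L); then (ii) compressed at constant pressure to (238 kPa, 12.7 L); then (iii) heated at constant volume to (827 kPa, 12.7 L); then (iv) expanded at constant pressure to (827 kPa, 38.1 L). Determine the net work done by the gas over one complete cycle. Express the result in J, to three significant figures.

Constant-volume legs do no work.
W(ii) = (238)(12.7 − 38.1) = -6045 J; W(iv) = (827)(38.1 − 12.7) = 21006 J.
W_net = -6045 + 21006 = 14961 J (the clockwise enclosed area).

W_net ≈ 15000 J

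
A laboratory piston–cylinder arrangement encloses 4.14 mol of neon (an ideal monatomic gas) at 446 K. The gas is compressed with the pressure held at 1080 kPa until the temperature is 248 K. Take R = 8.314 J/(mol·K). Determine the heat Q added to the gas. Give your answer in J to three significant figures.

Q ≈ -17000 J

Isobaric: W = nRΔT = (4.14)(8.314)(-198) = -6815 J.
ΔU = nCᵥΔT with Cᵥ = 3R/2: ΔU = (4.14)(12.47)(-198) = -10223 J.
Q = ΔU + W = -10223 − 6815 = -17038 J.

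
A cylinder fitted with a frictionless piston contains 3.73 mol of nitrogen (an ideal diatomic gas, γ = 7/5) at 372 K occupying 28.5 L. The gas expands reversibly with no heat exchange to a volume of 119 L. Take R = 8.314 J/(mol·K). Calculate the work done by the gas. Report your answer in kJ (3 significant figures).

Adiabatic: TV^(γ−1) = const with γ = 7/5.
T₂ = T₁ (V₁/V₂)^(γ−1) = 372 × (28.5/119)^0.4 = 372 × 0.5646 = 210 K.
W_by = nCᵥ(T₁ − T₂) = (3.73)(20.79)(372 − 210) = 12558 J.

W ≈ 12.6 kJ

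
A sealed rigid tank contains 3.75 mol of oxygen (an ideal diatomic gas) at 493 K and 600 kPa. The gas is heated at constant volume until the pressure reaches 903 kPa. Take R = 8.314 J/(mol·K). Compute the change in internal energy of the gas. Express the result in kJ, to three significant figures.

Constant volume ⇒ W = 0, so Q = ΔU = nCᵥΔT with Cᵥ = 5R/2 = 20.79 J/(mol·K).
At constant V, T₂/T₁ = P₂/P₁ ⇒ ΔT = T₁(P₂/P₁ − 1) = 493·(903/600 − 1) = 249 K.
ΔU = (3.75)(20.79)(249) = 19405 J.

ΔU ≈ 19.4 kJ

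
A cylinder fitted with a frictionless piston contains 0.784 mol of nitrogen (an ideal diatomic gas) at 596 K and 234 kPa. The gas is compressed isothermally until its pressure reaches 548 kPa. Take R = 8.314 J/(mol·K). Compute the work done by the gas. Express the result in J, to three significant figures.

W ≈ -3310 J

Isothermal process: W = nRT ln(V₂/V₁) = nRT ln(P₁/P₂).
W = (0.784)(8.314)(596) × ln(234/548)
  = 3885 × ln(0.427) = 3885 × -0.851
W_by_gas = -3306 J.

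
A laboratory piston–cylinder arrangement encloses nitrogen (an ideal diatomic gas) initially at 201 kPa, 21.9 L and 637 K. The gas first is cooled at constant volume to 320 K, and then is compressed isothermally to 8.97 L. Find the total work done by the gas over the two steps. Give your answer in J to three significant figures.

Step 1 (isochoric): W = 0 (constant volume).
After step 1: P = 101 kPa (V unchanged).
Step 2 (isothermal): W = P₁V₁ ln(V₂/V₁) = (2211) ln(8.97/21.9) = -1974 J.
W_total = 0 − 1974 = -1974 J.

W_total ≈ -1970 J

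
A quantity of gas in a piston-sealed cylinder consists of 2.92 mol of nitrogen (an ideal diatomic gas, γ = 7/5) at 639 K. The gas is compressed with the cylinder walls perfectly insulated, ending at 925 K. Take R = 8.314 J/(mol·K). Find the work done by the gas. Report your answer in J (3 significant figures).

Adiabatic ⇒ Q = 0, so W_by = −ΔU = nCᵥ(T₁ − T₂).
Cᵥ = 5R/2 = 20.79 J/(mol·K).
W = (2.92)(20.79)(639 − 925) = -17358 J.

W ≈ -17400 J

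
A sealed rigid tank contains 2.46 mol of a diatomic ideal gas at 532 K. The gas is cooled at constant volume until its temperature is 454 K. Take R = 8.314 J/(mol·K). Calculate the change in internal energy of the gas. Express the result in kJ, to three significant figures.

Constant volume ⇒ W = 0, so Q = ΔU = nCᵥΔT with Cᵥ = 5R/2 = 20.79 J/(mol·K).
ΔU = (2.46)(20.79)(454 − 532) = -3988 J.

ΔU ≈ -3.99 kJ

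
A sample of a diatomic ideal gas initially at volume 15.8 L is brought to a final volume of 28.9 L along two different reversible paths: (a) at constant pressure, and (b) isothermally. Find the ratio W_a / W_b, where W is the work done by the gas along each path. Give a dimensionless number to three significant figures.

Path (a) isobaric: W = P₁(V₂ − V₁) → W_a/(P₁V₁) = 0.8291.
Path (b) isothermal: W = P₁V₁ ln(V₂/V₁) → W_b/(P₁V₁) = 0.6038.
W_a / W_b = 0.8291 / 0.6038 = 1.373.

W_a / W_b ≈ 1.37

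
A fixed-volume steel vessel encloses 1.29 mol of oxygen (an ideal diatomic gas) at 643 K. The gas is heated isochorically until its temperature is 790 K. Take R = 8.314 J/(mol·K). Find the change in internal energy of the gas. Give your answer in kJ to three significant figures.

Constant volume ⇒ W = 0, so Q = ΔU = nCᵥΔT with Cᵥ = 5R/2 = 20.79 J/(mol·K).
ΔU = (1.29)(20.79)(790 − 643) = 3941 J.

ΔU ≈ 3.94 kJ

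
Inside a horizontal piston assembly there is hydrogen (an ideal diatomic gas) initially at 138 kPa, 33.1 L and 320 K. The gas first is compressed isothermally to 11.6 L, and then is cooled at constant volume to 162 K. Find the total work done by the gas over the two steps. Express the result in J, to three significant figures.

W_total ≈ -4790 J

Step 1 (isothermal): W = P₁V₁ ln(V₂/V₁) = (4568) ln(11.6/33.1) = -4789 J.
Step 2 (isochoric): W = 0 (constant volume).
W_total = -4789 + 0 = -4789 J.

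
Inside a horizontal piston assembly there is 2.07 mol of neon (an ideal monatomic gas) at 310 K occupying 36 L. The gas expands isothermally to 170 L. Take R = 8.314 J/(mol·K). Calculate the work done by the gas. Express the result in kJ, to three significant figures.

Isothermal: W = nRT ln(V₂/V₁).
W = (2.07)(8.314)(310) × ln(170/36)
  = 5335 × 1.552
W_by_gas = 8282 J.

W ≈ 8.28 kJ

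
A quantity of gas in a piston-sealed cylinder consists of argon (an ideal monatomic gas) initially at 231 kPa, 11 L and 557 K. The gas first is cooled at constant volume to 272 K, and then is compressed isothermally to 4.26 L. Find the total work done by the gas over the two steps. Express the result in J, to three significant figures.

W_total ≈ -1180 J

Step 1 (isochoric): W = 0 (constant volume).
After step 1: P = 112.8 kPa (V unchanged).
Step 2 (isothermal): W = P₁V₁ ln(V₂/V₁) = (1241) ln(4.26/11) = -1177 J.
W_total = 0 − 1177 = -1177 J.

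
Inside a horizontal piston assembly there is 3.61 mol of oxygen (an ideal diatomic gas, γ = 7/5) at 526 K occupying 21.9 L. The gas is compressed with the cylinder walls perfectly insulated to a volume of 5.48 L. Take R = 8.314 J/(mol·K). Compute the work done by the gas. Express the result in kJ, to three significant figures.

Adiabatic: TV^(γ−1) = const with γ = 7/5.
T₂ = T₁ (V₁/V₂)^(γ−1) = 526 × (21.9/5.48)^0.4 = 526 × 1.74 = 915.5 K.
W_by = nCᵥ(T₁ − T₂) = (3.61)(20.79)(526 − 915.5) = -29225 J.

W ≈ -29.2 kJ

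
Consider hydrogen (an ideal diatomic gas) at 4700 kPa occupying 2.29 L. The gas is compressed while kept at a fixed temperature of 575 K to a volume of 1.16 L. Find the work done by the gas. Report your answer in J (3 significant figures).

Isothermal: W = nRT ln(V₂/V₁) = P₁V₁ ln(V₂/V₁).
P₁V₁ = (4700 kPa)(2.29 L) = 10763 J.
W = 10763 × ln(1.16/2.29) = 10763 × -0.6801
W_by_gas = -7320 J.

W ≈ -7320 J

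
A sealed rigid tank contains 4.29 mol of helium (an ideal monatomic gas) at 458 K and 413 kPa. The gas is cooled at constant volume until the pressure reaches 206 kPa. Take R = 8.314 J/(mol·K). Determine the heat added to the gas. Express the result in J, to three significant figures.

Constant volume ⇒ W = 0, so Q = ΔU = nCᵥΔT with Cᵥ = 3R/2 = 12.47 J/(mol·K).
At constant V, T₂/T₁ = P₂/P₁ ⇒ ΔT = T₁(P₂/P₁ − 1) = 458·(206/413 − 1) = -229.6 K.
ΔU = (4.29)(12.47)(-229.6) = -12281 J.

Q ≈ -12300 J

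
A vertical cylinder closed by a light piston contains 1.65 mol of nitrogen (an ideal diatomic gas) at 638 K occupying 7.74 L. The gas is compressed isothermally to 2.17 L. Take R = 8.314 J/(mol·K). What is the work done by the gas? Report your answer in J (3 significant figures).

Isothermal: W = nRT ln(V₂/V₁).
W = (1.65)(8.314)(638) × ln(2.17/7.74)
  = 8752 × -1.272
W_by_gas = -11130 J.

W ≈ -11100 J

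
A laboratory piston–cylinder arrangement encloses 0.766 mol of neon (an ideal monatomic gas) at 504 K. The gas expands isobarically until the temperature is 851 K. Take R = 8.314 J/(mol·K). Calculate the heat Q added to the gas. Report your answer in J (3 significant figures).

Isobaric: W = nRΔT = (0.766)(8.314)(347) = 2210 J.
ΔU = nCᵥΔT with Cᵥ = 3R/2: ΔU = (0.766)(12.47)(347) = 3315 J.
Q = ΔU + W = 3315 + 2210 = 5525 J.

Q ≈ 5520 J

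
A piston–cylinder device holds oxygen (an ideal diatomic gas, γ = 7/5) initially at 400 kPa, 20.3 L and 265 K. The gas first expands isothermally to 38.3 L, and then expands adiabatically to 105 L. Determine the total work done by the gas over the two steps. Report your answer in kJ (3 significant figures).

W_total ≈ 11.9 kJ

Step 1 (isothermal): W = P₁V₁ ln(V₂/V₁) = (8120) ln(38.3/20.3) = 5155 J.
After step 1: P = 212 kPa, V = 38.3 L, T = 265 K.
Step 2 (adiabatic): W = (P₁V₁ − P₂V₂)/(γ−1) = (8120 − 5425)/0.4 = 6739 J.
W_total = 5155 + 6739 = 11894 J.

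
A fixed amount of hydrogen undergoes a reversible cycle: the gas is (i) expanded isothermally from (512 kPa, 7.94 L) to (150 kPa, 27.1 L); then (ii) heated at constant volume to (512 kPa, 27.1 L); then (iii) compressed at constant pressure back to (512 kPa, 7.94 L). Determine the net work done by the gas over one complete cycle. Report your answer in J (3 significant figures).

W_net ≈ -4820 J

Leg (i): W = PᵢVᵢ ln(V_f/Vᵢ) = (4065) ln(27.1/7.94) = 4991 J.
Leg (ii): W = 0.
Leg (iii): W = PΔV = (512)(7.94 − 27.1) = -9810 J.
W_net = 4991 − 9810 = -4819 J.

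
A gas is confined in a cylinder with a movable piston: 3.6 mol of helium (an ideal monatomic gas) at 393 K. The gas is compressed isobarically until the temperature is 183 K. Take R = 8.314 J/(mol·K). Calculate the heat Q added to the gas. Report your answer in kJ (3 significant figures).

Q ≈ -15.7 kJ

Isobaric: W = nRΔT = (3.6)(8.314)(-210) = -6285 J.
ΔU = nCᵥΔT with Cᵥ = 3R/2: ΔU = (3.6)(12.47)(-210) = -9428 J.
Q = ΔU + W = -9428 − 6285 = -15713 J.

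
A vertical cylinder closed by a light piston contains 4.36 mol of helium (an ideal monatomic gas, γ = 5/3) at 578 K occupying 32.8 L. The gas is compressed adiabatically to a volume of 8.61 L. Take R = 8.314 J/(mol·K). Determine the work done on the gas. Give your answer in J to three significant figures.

W ≈ 45200 J

Adiabatic: TV^(γ−1) = const with γ = 5/3.
T₂ = T₁ (V₁/V₂)^(γ−1) = 578 × (32.8/8.61)^0.667 = 578 × 2.439 = 1410 K.
W_by = nCᵥ(T₁ − T₂) = (4.36)(12.47)(578 − 1410) = -45231 J.
Work on gas = −W_by = 45231 J.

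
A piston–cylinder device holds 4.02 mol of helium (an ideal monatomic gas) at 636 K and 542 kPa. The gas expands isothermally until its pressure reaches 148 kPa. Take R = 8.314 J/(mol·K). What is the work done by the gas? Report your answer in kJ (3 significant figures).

W ≈ 27.6 kJ

Isothermal process: W = nRT ln(V₂/V₁) = nRT ln(P₁/P₂).
W = (4.02)(8.314)(636) × ln(542/148)
  = 21257 × ln(3.662) = 21257 × 1.298
W_by_gas = 27592 J.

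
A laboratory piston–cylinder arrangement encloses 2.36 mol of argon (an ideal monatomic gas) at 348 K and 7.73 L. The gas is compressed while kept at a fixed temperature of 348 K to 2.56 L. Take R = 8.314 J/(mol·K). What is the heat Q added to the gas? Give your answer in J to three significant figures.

Isothermal ⇒ ΔU = 0, so Q = W = nRT ln(V₂/V₁).
Q = (2.36)(8.314)(348) ln(2.56/7.73) = 6828 × -1.105 = -7546 J.

Q ≈ -7550 J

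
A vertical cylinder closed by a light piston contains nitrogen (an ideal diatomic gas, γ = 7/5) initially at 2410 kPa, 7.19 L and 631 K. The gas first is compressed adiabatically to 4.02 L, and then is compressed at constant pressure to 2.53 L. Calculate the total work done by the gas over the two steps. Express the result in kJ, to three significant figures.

Step 1 (adiabatic): W = (P₁V₁ − P₂V₂)/(γ−1) = (17328 − 21865)/0.4 = -11342 J.
After step 1: P = 5439 kPa, V = 4.02 L, T = 796.2 K.
Step 2 (isobaric): W = PΔV = (5439 kPa)(2.53 − 4.02 L) = -8104 J.
W_total = -11342 − 8104 = -19447 J.

W_total ≈ -19.4 kJ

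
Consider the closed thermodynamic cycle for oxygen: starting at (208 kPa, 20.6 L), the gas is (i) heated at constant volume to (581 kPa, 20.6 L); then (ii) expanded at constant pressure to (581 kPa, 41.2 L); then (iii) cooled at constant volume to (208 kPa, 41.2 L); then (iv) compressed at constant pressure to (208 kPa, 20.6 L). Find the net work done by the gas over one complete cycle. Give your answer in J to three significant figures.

W_net ≈ 7680 J

Constant-volume legs do no work.
W(ii) = (581)(41.2 − 20.6) = 11969 J; W(iv) = (208)(20.6 − 41.2) = -4285 J.
W_net = 11969 − 4285 = 7684 J (the clockwise enclosed area).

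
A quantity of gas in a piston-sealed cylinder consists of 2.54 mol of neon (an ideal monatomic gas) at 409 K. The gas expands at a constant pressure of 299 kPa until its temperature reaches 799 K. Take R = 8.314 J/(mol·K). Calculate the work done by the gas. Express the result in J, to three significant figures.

W ≈ 8240 J

Isobaric: W = P ΔV = nR ΔT.
W = (2.54)(8.314)(799 − 409) = 8236 J.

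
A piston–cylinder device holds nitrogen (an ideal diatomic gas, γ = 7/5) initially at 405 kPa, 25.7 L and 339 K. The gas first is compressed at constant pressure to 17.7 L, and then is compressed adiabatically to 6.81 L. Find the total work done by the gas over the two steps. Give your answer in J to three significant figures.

Step 1 (isobaric): W = PΔV = (405 kPa)(17.7 − 25.7 L) = -3240 J.
After step 1: P = 405 kPa, V = 17.7 L, T = 233.5 K.
Step 2 (adiabatic): W = (P₁V₁ − P₂V₂)/(γ−1) = (7168 − 10504)/0.4 = -8339 J.
W_total = -3240 − 8339 = -11579 J.

W_total ≈ -11600 J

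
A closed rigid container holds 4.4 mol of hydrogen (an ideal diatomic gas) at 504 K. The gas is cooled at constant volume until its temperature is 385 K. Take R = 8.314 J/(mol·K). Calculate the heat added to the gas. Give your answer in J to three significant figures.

Q ≈ -10900 J

Constant volume ⇒ W = 0, so Q = ΔU = nCᵥΔT with Cᵥ = 5R/2 = 20.79 J/(mol·K).
ΔU = (4.4)(20.79)(385 − 504) = -10883 J.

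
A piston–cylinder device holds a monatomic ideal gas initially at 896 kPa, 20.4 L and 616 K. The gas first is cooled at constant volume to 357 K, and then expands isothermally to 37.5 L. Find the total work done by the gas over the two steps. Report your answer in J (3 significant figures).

W_total ≈ 6450 J

Step 1 (isochoric): W = 0 (constant volume).
After step 1: P = 519.3 kPa (V unchanged).
Step 2 (isothermal): W = P₁V₁ ln(V₂/V₁) = (10593) ln(37.5/20.4) = 6449 J.
W_total = 0 + 6449 = 6449 J.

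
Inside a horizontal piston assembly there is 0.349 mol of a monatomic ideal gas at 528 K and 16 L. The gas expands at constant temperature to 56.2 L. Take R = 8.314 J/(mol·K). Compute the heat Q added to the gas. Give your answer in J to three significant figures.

Q ≈ 1920 J

Isothermal ⇒ ΔU = 0, so Q = W = nRT ln(V₂/V₁).
Q = (0.349)(8.314)(528) ln(56.2/16) = 1532 × 1.256 = 1925 J.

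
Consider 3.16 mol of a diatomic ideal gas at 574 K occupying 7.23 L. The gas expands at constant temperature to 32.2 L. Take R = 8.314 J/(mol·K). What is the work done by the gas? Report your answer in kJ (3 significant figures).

W ≈ 22.5 kJ

Isothermal: W = nRT ln(V₂/V₁).
W = (3.16)(8.314)(574) × ln(32.2/7.23)
  = 15080 × 1.494
W_by_gas = 22526 J.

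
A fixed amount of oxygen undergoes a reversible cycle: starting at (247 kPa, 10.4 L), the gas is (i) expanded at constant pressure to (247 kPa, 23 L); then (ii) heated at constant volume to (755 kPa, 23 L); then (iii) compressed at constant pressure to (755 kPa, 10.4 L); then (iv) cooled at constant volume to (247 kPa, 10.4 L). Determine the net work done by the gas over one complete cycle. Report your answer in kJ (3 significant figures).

Constant-volume legs do no work.
W(i) = (247)(23 − 10.4) = 3112 J; W(iii) = (755)(10.4 − 23) = -9513 J.
W_net = 3112 − 9513 = -6401 J (the counter-clockwise enclosed area).

W_net ≈ -6.40 kJ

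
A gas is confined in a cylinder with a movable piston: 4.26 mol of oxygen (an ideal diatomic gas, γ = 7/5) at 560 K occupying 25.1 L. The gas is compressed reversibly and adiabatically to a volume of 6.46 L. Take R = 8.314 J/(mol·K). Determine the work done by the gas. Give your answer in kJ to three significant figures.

Adiabatic: TV^(γ−1) = const with γ = 7/5.
T₂ = T₁ (V₁/V₂)^(γ−1) = 560 × (25.1/6.46)^0.4 = 560 × 1.721 = 963.8 K.
W_by = nCᵥ(T₁ − T₂) = (4.26)(20.79)(560 − 963.8) = -35750 J.

W ≈ -35.7 kJ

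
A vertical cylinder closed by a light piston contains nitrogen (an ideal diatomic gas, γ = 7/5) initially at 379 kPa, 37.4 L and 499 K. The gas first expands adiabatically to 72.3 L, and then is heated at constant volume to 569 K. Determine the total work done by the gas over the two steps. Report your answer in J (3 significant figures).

W_total ≈ 8210 J

Step 1 (adiabatic): W = (P₁V₁ − P₂V₂)/(γ−1) = (14175 − 10889)/0.4 = 8213 J.
Step 2 (isochoric): W = 0 (constant volume).
W_total = 8213 + 0 = 8213 J.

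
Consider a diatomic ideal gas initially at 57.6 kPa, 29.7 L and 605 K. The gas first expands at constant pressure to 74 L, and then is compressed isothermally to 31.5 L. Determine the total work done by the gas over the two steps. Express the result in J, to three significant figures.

W_total ≈ -1090 J

Step 1 (isobaric): W = PΔV = (57.6 kPa)(74 − 29.7 L) = 2552 J.
After step 1: P = 57.6 kPa, V = 74 L, T = 1507 K.
Step 2 (isothermal): W = P₁V₁ ln(V₂/V₁) = (4262) ln(31.5/74) = -3640 J.
W_total = 2552 − 3640 = -1089 J.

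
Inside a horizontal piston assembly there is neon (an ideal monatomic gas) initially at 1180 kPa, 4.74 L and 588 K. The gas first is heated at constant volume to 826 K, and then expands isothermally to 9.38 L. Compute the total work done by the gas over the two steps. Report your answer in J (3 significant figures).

Step 1 (isochoric): W = 0 (constant volume).
After step 1: P = 1658 kPa (V unchanged).
Step 2 (isothermal): W = P₁V₁ ln(V₂/V₁) = (7857) ln(9.38/4.74) = 5363 J.
W_total = 0 + 5363 = 5363 J.

W_total ≈ 5360 J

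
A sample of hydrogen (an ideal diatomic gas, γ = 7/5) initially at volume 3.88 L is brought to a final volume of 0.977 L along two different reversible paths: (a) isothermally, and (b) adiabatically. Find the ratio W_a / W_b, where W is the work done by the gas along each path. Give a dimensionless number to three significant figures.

Path (a) isothermal: W = P₁V₁ ln(V₂/V₁) → W_a/(P₁V₁) = -1.379.
Path (b) adiabatic: W = P₁V₁(1 − (V₁/V₂)^(γ−1))/(γ−1) → W_b/(P₁V₁) = -1.84.
W_a / W_b = -1.379 / -1.84 = 0.7494.

W_a / W_b ≈ 0.749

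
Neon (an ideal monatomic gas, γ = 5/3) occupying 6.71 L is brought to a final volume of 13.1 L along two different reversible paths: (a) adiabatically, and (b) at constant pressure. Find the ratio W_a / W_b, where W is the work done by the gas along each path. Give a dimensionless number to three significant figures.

Path (a) adiabatic: W = P₁V₁(1 − (V₁/V₂)^(γ−1))/(γ−1) → W_a/(P₁V₁) = 0.5397.
Path (b) isobaric: W = P₁(V₂ − V₁) → W_b/(P₁V₁) = 0.9523.
W_a / W_b = 0.5397 / 0.9523 = 0.5668.

W_a / W_b ≈ 0.567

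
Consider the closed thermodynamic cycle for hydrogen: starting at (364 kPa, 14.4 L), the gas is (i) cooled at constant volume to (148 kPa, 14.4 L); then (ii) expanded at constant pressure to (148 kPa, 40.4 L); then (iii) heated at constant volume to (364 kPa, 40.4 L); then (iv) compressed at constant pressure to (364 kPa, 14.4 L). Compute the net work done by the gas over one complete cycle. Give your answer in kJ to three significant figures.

Constant-volume legs do no work.
W(ii) = (148)(40.4 − 14.4) = 3848 J; W(iv) = (364)(14.4 − 40.4) = -9464 J.
W_net = 3848 − 9464 = -5616 J (the counter-clockwise enclosed area).

W_net ≈ -5.62 kJ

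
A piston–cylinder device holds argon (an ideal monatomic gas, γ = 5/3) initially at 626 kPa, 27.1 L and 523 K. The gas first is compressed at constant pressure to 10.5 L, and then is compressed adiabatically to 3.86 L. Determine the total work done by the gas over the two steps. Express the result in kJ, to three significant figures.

W_total ≈ -19.7 kJ

Step 1 (isobaric): W = PΔV = (626 kPa)(10.5 − 27.1 L) = -10392 J.
After step 1: P = 626 kPa, V = 10.5 L, T = 202.6 K.
Step 2 (adiabatic): W = (P₁V₁ − P₂V₂)/(γ−1) = (6573 − 12809)/0.667 = -9353 J.
W_total = -10392 − 9353 = -19745 J.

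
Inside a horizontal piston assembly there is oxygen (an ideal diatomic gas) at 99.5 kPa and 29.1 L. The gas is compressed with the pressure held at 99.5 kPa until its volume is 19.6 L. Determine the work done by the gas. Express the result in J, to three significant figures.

Isobaric: W = P ΔV.
W = (99.5 kPa)(19.6 − 29.1 L) = (99.5)(-9.5) = -945.2 J.

W ≈ -945 J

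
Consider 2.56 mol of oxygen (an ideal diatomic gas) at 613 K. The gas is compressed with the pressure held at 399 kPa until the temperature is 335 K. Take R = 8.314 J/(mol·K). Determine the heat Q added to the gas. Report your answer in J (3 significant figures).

Isobaric: W = nRΔT = (2.56)(8.314)(-278) = -5917 J.
ΔU = nCᵥΔT with Cᵥ = 5R/2: ΔU = (2.56)(20.79)(-278) = -14792 J.
Q = ΔU + W = -14792 − 5917 = -20709 J.

Q ≈ -20700 J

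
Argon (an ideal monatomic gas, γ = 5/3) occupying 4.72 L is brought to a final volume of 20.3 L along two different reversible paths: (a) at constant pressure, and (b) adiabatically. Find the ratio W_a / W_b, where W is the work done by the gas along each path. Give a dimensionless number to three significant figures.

Path (a) isobaric: W = P₁(V₂ − V₁) → W_a/(P₁V₁) = 3.301.
Path (b) adiabatic: W = P₁V₁(1 − (V₁/V₂)^(γ−1))/(γ−1) → W_b/(P₁V₁) = 0.9328.
W_a / W_b = 3.301 / 0.9328 = 3.539.

W_a / W_b ≈ 3.54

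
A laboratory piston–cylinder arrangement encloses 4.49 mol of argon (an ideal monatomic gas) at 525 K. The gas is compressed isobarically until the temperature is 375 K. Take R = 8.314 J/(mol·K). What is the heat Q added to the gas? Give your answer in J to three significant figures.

Isobaric: W = nRΔT = (4.49)(8.314)(-150) = -5599 J.
ΔU = nCᵥΔT with Cᵥ = 3R/2: ΔU = (4.49)(12.47)(-150) = -8399 J.
Q = ΔU + W = -8399 − 5599 = -13999 J.

Q ≈ -14000 J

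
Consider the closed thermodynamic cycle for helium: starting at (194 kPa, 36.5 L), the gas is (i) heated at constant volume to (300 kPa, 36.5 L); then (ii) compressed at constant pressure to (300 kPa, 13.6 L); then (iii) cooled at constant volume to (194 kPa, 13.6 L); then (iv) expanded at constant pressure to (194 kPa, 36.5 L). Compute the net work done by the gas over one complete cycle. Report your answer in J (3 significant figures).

W_net ≈ -2430 J

Constant-volume legs do no work.
W(ii) = (300)(13.6 − 36.5) = -6870 J; W(iv) = (194)(36.5 − 13.6) = 4443 J.
W_net = -6870 + 4443 = -2427 J (the counter-clockwise enclosed area).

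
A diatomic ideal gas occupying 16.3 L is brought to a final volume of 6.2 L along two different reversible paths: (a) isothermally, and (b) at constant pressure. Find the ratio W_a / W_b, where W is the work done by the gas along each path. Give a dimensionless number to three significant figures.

Path (a) isothermal: W = P₁V₁ ln(V₂/V₁) → W_a/(P₁V₁) = -0.9666.
Path (b) isobaric: W = P₁(V₂ − V₁) → W_b/(P₁V₁) = -0.6196.
W_a / W_b = -0.9666 / -0.6196 = 1.56.

W_a / W_b ≈ 1.56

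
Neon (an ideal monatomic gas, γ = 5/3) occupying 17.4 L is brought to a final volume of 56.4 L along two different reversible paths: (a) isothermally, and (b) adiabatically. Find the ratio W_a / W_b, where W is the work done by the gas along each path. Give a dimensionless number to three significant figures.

Path (a) isothermal: W = P₁V₁ ln(V₂/V₁) → W_a/(P₁V₁) = 1.176.
Path (b) adiabatic: W = P₁V₁(1 − (V₁/V₂)^(γ−1))/(γ−1) → W_b/(P₁V₁) = 0.8151.
W_a / W_b = 1.176 / 0.8151 = 1.443.

W_a / W_b ≈ 1.44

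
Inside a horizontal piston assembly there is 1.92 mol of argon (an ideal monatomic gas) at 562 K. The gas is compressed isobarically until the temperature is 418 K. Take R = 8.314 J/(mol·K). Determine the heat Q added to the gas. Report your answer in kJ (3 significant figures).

Isobaric: W = nRΔT = (1.92)(8.314)(-144) = -2299 J.
ΔU = nCᵥΔT with Cᵥ = 3R/2: ΔU = (1.92)(12.47)(-144) = -3448 J.
Q = ΔU + W = -3448 − 2299 = -5747 J.

Q ≈ -5.75 kJ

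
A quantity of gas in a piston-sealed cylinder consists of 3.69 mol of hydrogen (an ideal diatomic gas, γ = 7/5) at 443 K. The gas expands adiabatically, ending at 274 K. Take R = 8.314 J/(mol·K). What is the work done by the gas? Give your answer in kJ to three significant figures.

W ≈ 13.0 kJ

Adiabatic ⇒ Q = 0, so W_by = −ΔU = nCᵥ(T₁ − T₂).
Cᵥ = 5R/2 = 20.79 J/(mol·K).
W = (3.69)(20.79)(443 − 274) = 12962 J.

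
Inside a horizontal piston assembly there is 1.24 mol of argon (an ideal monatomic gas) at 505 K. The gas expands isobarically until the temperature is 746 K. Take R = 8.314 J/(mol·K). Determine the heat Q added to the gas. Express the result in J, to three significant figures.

Isobaric: W = nRΔT = (1.24)(8.314)(241) = 2485 J.
ΔU = nCᵥΔT with Cᵥ = 3R/2: ΔU = (1.24)(12.47)(241) = 3727 J.
Q = ΔU + W = 3727 + 2485 = 6211 J.

Q ≈ 6210 J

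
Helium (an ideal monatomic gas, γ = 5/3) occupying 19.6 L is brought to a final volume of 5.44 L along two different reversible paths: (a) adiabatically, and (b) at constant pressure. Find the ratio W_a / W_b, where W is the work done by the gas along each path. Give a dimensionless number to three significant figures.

W_a / W_b ≈ 2.80

Path (a) adiabatic: W = P₁V₁(1 − (V₁/V₂)^(γ−1))/(γ−1) → W_a/(P₁V₁) = -2.025.
Path (b) isobaric: W = P₁(V₂ − V₁) → W_b/(P₁V₁) = -0.7224.
W_a / W_b = -2.025 / -0.7224 = 2.803.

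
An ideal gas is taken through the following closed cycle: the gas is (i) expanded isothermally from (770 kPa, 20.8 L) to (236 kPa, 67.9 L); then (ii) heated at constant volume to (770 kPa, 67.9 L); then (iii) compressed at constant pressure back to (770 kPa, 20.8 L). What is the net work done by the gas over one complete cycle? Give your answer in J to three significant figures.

W_net ≈ -17300 J

Leg (i): W = PᵢVᵢ ln(V_f/Vᵢ) = (16016) ln(67.9/20.8) = 18948 J.
Leg (ii): W = 0.
Leg (iii): W = PΔV = (770)(20.8 − 67.9) = -36267 J.
W_net = 18948 − 36267 = -17319 J.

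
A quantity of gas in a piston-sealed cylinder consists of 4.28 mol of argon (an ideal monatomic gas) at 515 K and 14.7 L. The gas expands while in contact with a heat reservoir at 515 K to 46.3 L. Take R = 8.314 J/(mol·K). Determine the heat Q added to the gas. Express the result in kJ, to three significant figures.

Q ≈ 21.0 kJ

Isothermal ⇒ ΔU = 0, so Q = W = nRT ln(V₂/V₁).
Q = (4.28)(8.314)(515) ln(46.3/14.7) = 18326 × 1.147 = 21025 J.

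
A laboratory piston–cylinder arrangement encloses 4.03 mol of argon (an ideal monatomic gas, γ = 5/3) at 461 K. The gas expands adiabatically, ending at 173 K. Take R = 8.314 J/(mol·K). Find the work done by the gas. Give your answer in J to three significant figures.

W ≈ 14500 J

Adiabatic ⇒ Q = 0, so W_by = −ΔU = nCᵥ(T₁ − T₂).
Cᵥ = 3R/2 = 12.47 J/(mol·K).
W = (4.03)(12.47)(461 − 173) = 14474 J.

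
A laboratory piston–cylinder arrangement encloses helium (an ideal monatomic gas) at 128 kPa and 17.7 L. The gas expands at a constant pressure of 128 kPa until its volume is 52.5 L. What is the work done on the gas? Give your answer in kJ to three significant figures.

Isobaric: W = P ΔV.
W = (128 kPa)(52.5 − 17.7 L) = (128)(34.8) = 4454 J.
Work on gas = −W_by = -4454 J.

W ≈ -4.45 kJ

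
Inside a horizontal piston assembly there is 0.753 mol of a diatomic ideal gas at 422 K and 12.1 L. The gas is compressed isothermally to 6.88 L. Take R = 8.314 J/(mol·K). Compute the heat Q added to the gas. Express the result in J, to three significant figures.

Q ≈ -1490 J

Isothermal ⇒ ΔU = 0, so Q = W = nRT ln(V₂/V₁).
Q = (0.753)(8.314)(422) ln(6.88/12.1) = 2642 × -0.5646 = -1492 J.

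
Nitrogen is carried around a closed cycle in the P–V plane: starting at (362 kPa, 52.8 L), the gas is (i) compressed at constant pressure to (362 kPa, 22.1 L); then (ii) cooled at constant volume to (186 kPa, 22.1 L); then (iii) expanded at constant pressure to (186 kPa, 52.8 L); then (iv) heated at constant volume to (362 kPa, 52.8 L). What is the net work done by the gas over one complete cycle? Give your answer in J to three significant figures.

W_net ≈ -5400 J

Constant-volume legs do no work.
W(i) = (362)(22.1 − 52.8) = -11113 J; W(iii) = (186)(52.8 − 22.1) = 5710 J.
W_net = -11113 + 5710 = -5403 J (the counter-clockwise enclosed area).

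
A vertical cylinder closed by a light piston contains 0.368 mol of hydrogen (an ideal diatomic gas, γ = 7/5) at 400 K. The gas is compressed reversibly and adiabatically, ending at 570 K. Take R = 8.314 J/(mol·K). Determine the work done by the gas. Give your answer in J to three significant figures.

W ≈ -1300 J

Adiabatic ⇒ Q = 0, so W_by = −ΔU = nCᵥ(T₁ − T₂).
Cᵥ = 5R/2 = 20.79 J/(mol·K).
W = (0.368)(20.79)(400 − 570) = -1300 J.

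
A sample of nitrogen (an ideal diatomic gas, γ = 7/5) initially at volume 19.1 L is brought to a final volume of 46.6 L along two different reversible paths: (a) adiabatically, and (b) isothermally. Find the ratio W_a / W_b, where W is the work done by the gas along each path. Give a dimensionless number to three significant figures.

W_a / W_b ≈ 0.841

Path (a) adiabatic: W = P₁V₁(1 − (V₁/V₂)^(γ−1))/(γ−1) → W_a/(P₁V₁) = 0.7502.
Path (b) isothermal: W = P₁V₁ ln(V₂/V₁) → W_b/(P₁V₁) = 0.8919.
W_a / W_b = 0.7502 / 0.8919 = 0.8411.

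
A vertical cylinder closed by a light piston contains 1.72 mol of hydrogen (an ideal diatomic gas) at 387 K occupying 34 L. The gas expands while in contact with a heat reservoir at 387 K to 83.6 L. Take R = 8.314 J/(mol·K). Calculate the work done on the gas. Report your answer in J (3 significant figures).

Isothermal: W = nRT ln(V₂/V₁).
W = (1.72)(8.314)(387) × ln(83.6/34)
  = 5534 × 0.8997
W_by_gas = 4979 J; work on gas = −W_by = -4979 J.

W ≈ -4980 J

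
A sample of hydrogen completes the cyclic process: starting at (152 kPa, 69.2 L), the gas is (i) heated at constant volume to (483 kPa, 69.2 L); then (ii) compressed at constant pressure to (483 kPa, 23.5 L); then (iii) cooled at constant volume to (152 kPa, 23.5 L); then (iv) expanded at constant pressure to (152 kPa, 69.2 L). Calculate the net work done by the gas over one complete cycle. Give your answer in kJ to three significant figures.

Constant-volume legs do no work.
W(ii) = (483)(23.5 − 69.2) = -22073 J; W(iv) = (152)(69.2 − 23.5) = 6946 J.
W_net = -22073 + 6946 = -15127 J (the counter-clockwise enclosed area).

W_net ≈ -15.1 kJ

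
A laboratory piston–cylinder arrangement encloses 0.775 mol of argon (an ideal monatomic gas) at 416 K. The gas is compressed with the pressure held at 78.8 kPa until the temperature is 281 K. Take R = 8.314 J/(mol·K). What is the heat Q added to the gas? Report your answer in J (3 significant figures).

Q ≈ -2170 J

Isobaric: W = nRΔT = (0.775)(8.314)(-135) = -869.9 J.
ΔU = nCᵥΔT with Cᵥ = 3R/2: ΔU = (0.775)(12.47)(-135) = -1305 J.
Q = ΔU + W = -1305 − 869.9 = -2175 J.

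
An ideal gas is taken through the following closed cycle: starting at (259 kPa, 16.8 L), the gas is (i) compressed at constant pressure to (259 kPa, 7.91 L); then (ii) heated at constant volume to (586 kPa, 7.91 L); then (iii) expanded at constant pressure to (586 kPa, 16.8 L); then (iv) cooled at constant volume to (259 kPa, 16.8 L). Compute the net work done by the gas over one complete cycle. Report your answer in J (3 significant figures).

Constant-volume legs do no work.
W(i) = (259)(7.91 − 16.8) = -2303 J; W(iii) = (586)(16.8 − 7.91) = 5210 J.
W_net = -2303 + 5210 = 2907 J (the clockwise enclosed area).

W_net ≈ 2910 J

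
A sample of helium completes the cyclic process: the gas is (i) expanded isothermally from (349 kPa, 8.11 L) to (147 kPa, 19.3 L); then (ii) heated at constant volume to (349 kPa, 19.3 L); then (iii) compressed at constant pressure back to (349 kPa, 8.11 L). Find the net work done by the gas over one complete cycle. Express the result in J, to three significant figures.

Leg (i): W = PᵢVᵢ ln(V_f/Vᵢ) = (2830) ln(19.3/8.11) = 2454 J.
Leg (ii): W = 0.
Leg (iii): W = PΔV = (349)(8.11 − 19.3) = -3905 J.
W_net = 2454 − 3905 = -1451 J.

W_net ≈ -1450 J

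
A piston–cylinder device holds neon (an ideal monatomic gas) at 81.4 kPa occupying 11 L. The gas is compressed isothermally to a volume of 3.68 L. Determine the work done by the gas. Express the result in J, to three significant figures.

W ≈ -980 J

Isothermal: W = nRT ln(V₂/V₁) = P₁V₁ ln(V₂/V₁).
P₁V₁ = (81.4 kPa)(11 L) = 895.4 J.
W = 895.4 × ln(3.68/11) = 895.4 × -1.095
W_by_gas = -980.4 J.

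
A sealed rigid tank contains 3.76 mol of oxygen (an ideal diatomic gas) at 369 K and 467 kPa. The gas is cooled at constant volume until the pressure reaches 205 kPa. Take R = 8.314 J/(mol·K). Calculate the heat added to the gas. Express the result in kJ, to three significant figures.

Constant volume ⇒ W = 0, so Q = ΔU = nCᵥΔT with Cᵥ = 5R/2 = 20.79 J/(mol·K).
At constant V, T₂/T₁ = P₂/P₁ ⇒ ΔT = T₁(P₂/P₁ − 1) = 369·(205/467 − 1) = -207 K.
ΔU = (3.76)(20.79)(-207) = -16179 J.

Q ≈ -16.2 kJ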